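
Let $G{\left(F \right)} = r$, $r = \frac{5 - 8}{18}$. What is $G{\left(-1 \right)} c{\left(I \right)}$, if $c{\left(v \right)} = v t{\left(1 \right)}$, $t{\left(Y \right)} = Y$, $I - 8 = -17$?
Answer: $\frac{3}{2} \approx 1.5$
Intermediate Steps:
$I = -9$ ($I = 8 - 17 = -9$)
$r = - \frac{1}{6}$ ($r = \left(-3\right) \frac{1}{18} = - \frac{1}{6} \approx -0.16667$)
$c{\left(v \right)} = v$ ($c{\left(v \right)} = v 1 = v$)
$G{\left(F \right)} = - \frac{1}{6}$
$G{\left(-1 \right)} c{\left(I \right)} = \left(- \frac{1}{6}\right) \left(-9\right) = \frac{3}{2}$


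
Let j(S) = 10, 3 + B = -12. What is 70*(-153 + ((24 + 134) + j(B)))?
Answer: 1050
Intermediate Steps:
B = -15 (B = -3 - 12 = -15)
70*(-153 + ((24 + 134) + j(B))) = 70*(-153 + ((24 + 134) + 10)) = 70*(-153 + (158 + 10)) = 70*(-153 + 168) = 70*15 = 1050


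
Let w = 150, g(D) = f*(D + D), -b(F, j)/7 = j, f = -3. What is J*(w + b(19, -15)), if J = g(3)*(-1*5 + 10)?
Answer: -22950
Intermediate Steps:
b(F, j) = -7*j
g(D) = -6*D (g(D) = -3*(D + D) = -6*D)
J = -90 (J = (-6*3)*(-1*5 + 10) = -18*(-5 + 10) = -18*5 = -90)
J*(w + b(19, -15)) = -90*(150 - 7*(-15)) = -90*(150 + 105) = -90*255 = -22950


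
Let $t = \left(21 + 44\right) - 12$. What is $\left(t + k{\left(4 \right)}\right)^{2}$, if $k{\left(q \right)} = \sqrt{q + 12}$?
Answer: $3249$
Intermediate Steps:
$t = 53$ ($t = 65 - 12 = 53$)
$k{\left(q \right)} = \sqrt{12 + q}$
$\left(t + k{\left(4 \right)}\right)^{2} = \left(53 + \sqrt{12 + 4}\right)^{2} = \left(53 + \sqrt{16}\right)^{2} = \left(53 + 4\right)^{2} = 57^{2} = 3249$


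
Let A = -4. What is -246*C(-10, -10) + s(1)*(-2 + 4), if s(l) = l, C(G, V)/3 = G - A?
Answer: 4430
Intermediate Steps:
C(G, V) = 12 + 3*G (C(G, V) = 3*(G - 1*(-4)) = 3*(G + 4) = 3*(4 + G) = 12 + 3*G)
-246*C(-10, -10) + s(1)*(-2 + 4) = -246*(12 + 3*(-10)) + 1*(-2 + 4) = -246*(12 - 30) + 1*2 = -246*(-18) + 2 = 4428 + 2 = 4430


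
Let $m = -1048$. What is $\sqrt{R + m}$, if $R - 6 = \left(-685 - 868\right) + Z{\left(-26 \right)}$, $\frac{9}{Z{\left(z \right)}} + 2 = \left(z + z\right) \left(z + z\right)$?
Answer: $\frac{i \sqrt{18945562062}}{2702} \approx 50.941 i$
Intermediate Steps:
$Z{\left(z \right)} = \frac{9}{-2 + 4 z^{2}}$ ($Z{\left(z \right)} = \frac{9}{-2 + \left(z + z\right) \left(z + z\right)} = \frac{9}{-2 + 2 z 2 z} = \frac{9}{-2 + 4 z^{2}}$)
$R = - \frac{4179985}{2702}$ ($R = 6 + \left(\left(-685 - 868\right) + \frac{9}{2 \left(-1 + 2 \left(-26\right)^{2}\right)}\right) = 6 - \left(1553 - \frac{9}{2 \left(-1 + 2 \cdot 676\right)}\right) = 6 - \left(1553 - \frac{9}{2 \left(-1 + 1352\right)}\right) = 6 - \left(1553 - \frac{9}{2 \cdot 1351}\right) = 6 + \left(-1553 + \frac{9}{2} \cdot \frac{1}{1351}\right) = 6 + \left(-1553 + \frac{9}{2702}\right) = 6 - \frac{4196197}{2702} = - \frac{4179985}{2702} \approx -1547.0$)
$\sqrt{R + m} = \sqrt{- \frac{4179985}{2702} - 1048} = \sqrt{- \frac{7011681}{2702}} = \frac{i \sqrt{18945562062}}{2702}$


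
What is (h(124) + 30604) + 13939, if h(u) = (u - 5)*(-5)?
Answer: 43948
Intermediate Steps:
h(u) = 25 - 5*u (h(u) = (-5 + u)*(-5) = 25 - 5*u)
(h(124) + 30604) + 13939 = ((25 - 5*124) + 30604) + 13939 = ((25 - 620) + 30604) + 13939 = (-595 + 30604) + 13939 = 30009 + 13939 = 43948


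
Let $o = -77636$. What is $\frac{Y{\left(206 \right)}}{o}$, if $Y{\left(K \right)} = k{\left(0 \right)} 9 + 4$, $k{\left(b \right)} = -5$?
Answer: $\frac{41}{77636} \approx 0.00052811$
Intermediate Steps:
$Y{\left(K \right)} = -41$ ($Y{\left(K \right)} = \left(-5\right) 9 + 4 = -45 + 4 = -41$)
$\frac{Y{\left(206 \right)}}{o} = - \frac{41}{-77636} = \left(-41\right) \left(- \frac{1}{77636}\right) = \frac{41}{77636}$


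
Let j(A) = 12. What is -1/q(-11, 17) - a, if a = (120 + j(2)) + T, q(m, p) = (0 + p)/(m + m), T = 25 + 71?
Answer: -3854/17 ≈ -226.71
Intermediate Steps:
T = 96
q(m, p) = p/(2*m) (q(m, p) = p/((2*m)) = p*(1/(2*m)) = p/(2*m))
a = 228 (a = (120 + 12) + 96 = 132 + 96 = 228)
-1/q(-11, 17) - a = -1/((½)*17/(-11)) - 1*228 = -1/((½)*17*(-1/11)) - 228 = -1/(-17/22) - 228 = -1*(-22/17) - 228 = 22/17 - 228 = -3854/17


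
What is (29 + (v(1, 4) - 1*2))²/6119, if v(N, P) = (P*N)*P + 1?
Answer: 1936/6119 ≈ 0.31639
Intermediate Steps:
v(N, P) = 1 + N*P² (v(N, P) = (N*P)*P + 1 = N*P² + 1 = 1 + N*P²)
(29 + (v(1, 4) - 1*2))²/6119 = (29 + ((1 + 1*4²) - 1*2))²/6119 = (29 + ((1 + 1*16) - 2))²*(1/6119) = (29 + ((1 + 16) - 2))²*(1/6119) = (29 + (17 - 2))²*(1/6119) = (29 + 15)²*(1/6119) = 44²*(1/6119) = 1936*(1/6119) = 1936/6119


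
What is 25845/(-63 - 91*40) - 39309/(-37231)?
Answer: -816673968/137866393 ≈ -5.9237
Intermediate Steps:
25845/(-63 - 91*40) - 39309/(-37231) = 25845/(-63 - 3640) - 39309*(-1/37231) = 25845/(-3703) + 39309/37231 = 25845*(-1/3703) + 39309/37231 = -25845/3703 + 39309/37231 = -816673968/137866393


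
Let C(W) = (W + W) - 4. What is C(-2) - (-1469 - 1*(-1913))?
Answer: -452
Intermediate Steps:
C(W) = -4 + 2*W (C(W) = 2*W - 4 = -4 + 2*W)
C(-2) - (-1469 - 1*(-1913)) = (-4 + 2*(-2)) - (-1469 - 1*(-1913)) = (-4 - 4) - (-1469 + 1913) = -8 - 1*444 = -8 - 444 = -452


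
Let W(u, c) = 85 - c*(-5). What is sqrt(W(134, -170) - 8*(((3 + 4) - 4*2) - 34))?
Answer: I*sqrt(485) ≈ 22.023*I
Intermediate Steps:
W(u, c) = 85 + 5*c (W(u, c) = 85 - (-5)*c = 85 + 5*c)
sqrt(W(134, -170) - 8*(((3 + 4) - 4*2) - 34)) = sqrt((85 + 5*(-170)) - 8*(((3 + 4) - 4*2) - 34)) = sqrt((85 - 850) - 8*((7 - 8) - 34)) = sqrt(-765 - 8*(-1 - 34)) = sqrt(-765 - 8*(-35)) = sqrt(-765 + 280) = sqrt(-485) = I*sqrt(485)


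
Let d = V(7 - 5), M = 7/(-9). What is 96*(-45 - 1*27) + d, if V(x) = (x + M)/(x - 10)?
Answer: -497675/72 ≈ -6912.2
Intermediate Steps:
M = -7/9 (M = 7*(-⅑) = -7/9 ≈ -0.77778)
V(x) = (-7/9 + x)/(-10 + x) (V(x) = (x - 7/9)/(x - 10) = (-7/9 + x)/(-10 + x))
d = -11/72 (d = (-7/9 + (7 - 5))/(-10 + (7 - 5)) = (-7/9 + 2)/(-10 + 2) = (11/9)/(-8) = -⅛*11/9 = -11/72 ≈ -0.15278)
96*(-45 - 1*27) + d = 96*(-45 - 1*27) - 11/72 = 96*(-45 - 27) - 11/72 = 96*(-72) - 11/72 = -6912 - 11/72 = -497675/72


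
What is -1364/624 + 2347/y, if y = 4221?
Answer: -357743/219492 ≈ -1.6299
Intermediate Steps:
-1364/624 + 2347/y = -1364/624 + 2347/4221 = -1364*1/624 + 2347*(1/4221) = -341/156 + 2347/4221 = -357743/219492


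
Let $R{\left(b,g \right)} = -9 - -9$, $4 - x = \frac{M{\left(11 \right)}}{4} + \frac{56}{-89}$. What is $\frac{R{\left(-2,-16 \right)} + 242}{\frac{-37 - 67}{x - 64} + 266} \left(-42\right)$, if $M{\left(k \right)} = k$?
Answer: $- \frac{112388430}{2959807} \approx -37.972$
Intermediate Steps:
$x = \frac{669}{356}$ ($x = 4 - \left(\frac{11}{4} + \frac{56}{-89}\right) = 4 - \left(11 \cdot \frac{1}{4} + 56 \left(- \frac{1}{89}\right)\right) = 4 - \left(\frac{11}{4} - \frac{56}{89}\right) = 4 - \frac{755}{356} = \frac{669}{356} \approx 1.8792$)
$R{\left(b,g \right)} = 0$ ($R{\left(b,g \right)} = -9 + 9 = 0$)
$\frac{R{\left(-2,-16 \right)} + 242}{\frac{-37 - 67}{x - 64} + 266} \left(-42\right) = \frac{0 + 242}{\frac{-37 - 67}{\frac{669}{356} - 64} + 266} \left(-42\right) = \frac{242}{- \frac{104}{- \frac{22115}{356}} + 266} \left(-42\right) = \frac{242}{\left(-104\right) \left(- \frac{356}{22115}\right) + 266} \left(-42\right) = \frac{242}{\frac{37024}{22115} + 266} \left(-42\right) = \frac{242}{\frac{5919614}{22115}} \left(-42\right) = 242 \cdot \frac{22115}{5919614} \left(-42\right) = \frac{2675915}{2959807} \left(-42\right) = - \frac{112388430}{2959807}$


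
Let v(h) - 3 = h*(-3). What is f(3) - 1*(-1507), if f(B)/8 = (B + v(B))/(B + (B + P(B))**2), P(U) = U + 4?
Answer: 155197/103 ≈ 1506.8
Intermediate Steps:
P(U) = 4 + U
v(h) = 3 - 3*h (v(h) = 3 + h*(-3) = 3 - 3*h)
f(B) = 8*(3 - 2*B)/(B + (4 + 2*B)**2) (f(B) = 8*((B + (3 - 3*B))/(B + (B + (4 + B))**2)) = 8*((3 - 2*B)/(B + (4 + 2*B)**2)) = 8*(3 - 2*B)/(B + (4 + 2*B)**2))
f(3) - 1*(-1507) = 8*(3 - 2*3)/(3 + 4*(2 + 3)**2) - 1*(-1507) = 8*(3 - 6)/(3 + 4*5**2) + 1507 = 8*(-3)/(3 + 4*25) + 1507 = 8*(-3)/(3 + 100) + 1507 = 8*(-3)/103 + 1507 = 8*(1/103)*(-3) + 1507 = -24/103 + 1507 = 155197/103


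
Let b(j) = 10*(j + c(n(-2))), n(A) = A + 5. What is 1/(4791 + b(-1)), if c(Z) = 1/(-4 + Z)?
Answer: 1/4771 ≈ 0.00020960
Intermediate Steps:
n(A) = 5 + A
b(j) = -10 + 10*j (b(j) = 10*(j + 1/(-4 + (5 - 2))) = 10*(j + 1/(-4 + 3)) = 10*(j + 1/(-1)) = 10*(j - 1) = 10*(-1 + j) = -10 + 10*j)
1/(4791 + b(-1)) = 1/(4791 + (-10 + 10*(-1))) = 1/(4791 + (-10 - 10)) = 1/(4791 - 20) = 1/4771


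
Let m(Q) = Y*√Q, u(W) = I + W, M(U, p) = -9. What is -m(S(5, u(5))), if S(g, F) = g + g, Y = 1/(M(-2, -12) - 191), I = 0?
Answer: √10/200 ≈ 0.015811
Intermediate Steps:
u(W) = W (u(W) = 0 + W = W)
Y = -1/200 (Y = 1/(-9 - 191) = 1/(-200) = -1/200 ≈ -0.0050000)
S(g, F) = 2*g
m(Q) = -√Q/200
-m(S(5, u(5))) = -(-1)*√(2*5)/200 = -(-1)*√10/200 = √10/200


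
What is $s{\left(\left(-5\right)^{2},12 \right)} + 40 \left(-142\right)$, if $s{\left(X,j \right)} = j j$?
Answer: $-5536$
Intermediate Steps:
$s{\left(X,j \right)} = j^{2}$
$s{\left(\left(-5\right)^{2},12 \right)} + 40 \left(-142\right) = 12^{2} + 40 \left(-142\right) = 144 - 5680 = -5536$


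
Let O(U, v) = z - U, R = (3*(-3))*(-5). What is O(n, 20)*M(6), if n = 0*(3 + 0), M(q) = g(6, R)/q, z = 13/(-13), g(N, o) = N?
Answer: -1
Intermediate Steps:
R = 45 (R = -9*(-5) = 45)
z = -1 (z = 13*(-1/13) = -1)
M(q) = 6/q
n = 0 (n = 0*3 = 0)
O(U, v) = -1 - U
O(n, 20)*M(6) = (-1 - 1*0)*(6/6) = (-1 + 0)*(6*(⅙)) = -1*1 = -1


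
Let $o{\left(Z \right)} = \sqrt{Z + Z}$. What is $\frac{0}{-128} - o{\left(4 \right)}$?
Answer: $- 2 \sqrt{2} \approx -2.8284$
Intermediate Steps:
$o{\left(Z \right)} = \sqrt{2} \sqrt{Z}$ ($o{\left(Z \right)} = \sqrt{2 Z} = \sqrt{2} \sqrt{Z}$)
$\frac{0}{-128} - o{\left(4 \right)} = \frac{0}{-128} - \sqrt{2} \sqrt{4} = 0 \left(- \frac{1}{128}\right) - \sqrt{2} \cdot 2 = 0 - 2 \sqrt{2} = - 2 \sqrt{2}$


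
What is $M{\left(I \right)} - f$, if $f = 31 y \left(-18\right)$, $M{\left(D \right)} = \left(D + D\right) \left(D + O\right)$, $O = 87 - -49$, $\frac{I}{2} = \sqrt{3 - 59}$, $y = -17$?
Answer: $-9934 + 1088 i \sqrt{14} \approx -9934.0 + 4070.9 i$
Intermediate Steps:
$I = 4 i \sqrt{14}$ ($I = 2 \sqrt{3 - 59} = 2 \sqrt{-56} = 2 \cdot 2 i \sqrt{14} = 4 i \sqrt{14} \approx 14.967 i$)
$O = 136$ ($O = 87 + 49 = 136$)
$M{\left(D \right)} = 2 D \left(136 + D\right)$ ($M{\left(D \right)} = \left(D + D\right) \left(D + 136\right) = 2 D \left(136 + D\right)$)
$f = 9486$ ($f = 31 \left(-17\right) \left(-18\right) = \left(-527\right) \left(-18\right) = 9486$)
$M{\left(I \right)} - f = 2 \cdot 4 i \sqrt{14} \left(136 + 4 i \sqrt{14}\right) - 9486 = 8 i \sqrt{14} \left(136 + 4 i \sqrt{14}\right) - 9486 = -9486 + 8 i \sqrt{14} \left(136 + 4 i \sqrt{14}\right)$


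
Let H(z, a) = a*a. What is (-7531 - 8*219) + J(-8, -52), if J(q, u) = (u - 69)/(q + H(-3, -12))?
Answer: -1262609/136 ≈ -9283.9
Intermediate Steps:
H(z, a) = a**2
J(q, u) = (-69 + u)/(144 + q) (J(q, u) = (u - 69)/(q + (-12)**2) = (-69 + u)/(q + 144) = (-69 + u)/(144 + q))
(-7531 - 8*219) + J(-8, -52) = (-7531 - 8*219) + (-69 - 52)/(144 - 8) = (-7531 - 1752) - 121/136 = -9283 + (1/136)*(-121) = -9283 - 121/136 = -1262609/136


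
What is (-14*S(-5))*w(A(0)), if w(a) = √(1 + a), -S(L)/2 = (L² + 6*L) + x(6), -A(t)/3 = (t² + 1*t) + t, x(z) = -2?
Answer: -196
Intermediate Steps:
A(t) = -6*t - 3*t² (A(t) = -3*((t² + 1*t) + t) = -3*((t² + t) + t) = -3*((t + t²) + t) = -3*(t² + 2*t) = -6*t - 3*t²)
S(L) = 4 - 12*L - 2*L² (S(L) = -2*((L² + 6*L) - 2) = -2*(-2 + L² + 6*L) = 4 - 12*L - 2*L²)
(-14*S(-5))*w(A(0)) = (-14*(4 - 12*(-5) - 2*(-5)²))*√(1 - 3*0*(2 + 0)) = (-14*(4 + 60 - 2*25))*√(1 - 3*0*2) = (-14*(4 + 60 - 50))*√(1 + 0) = (-14*14)*√1 = -196*1 = -196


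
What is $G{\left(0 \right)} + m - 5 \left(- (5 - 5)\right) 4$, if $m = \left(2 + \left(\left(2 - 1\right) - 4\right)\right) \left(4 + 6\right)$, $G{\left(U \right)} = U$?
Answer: $0$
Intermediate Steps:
$m = -10$ ($m = \left(2 + \left(1 - 4\right)\right) 10 = \left(2 - 3\right) 10 = \left(-1\right) 10 = -10$)
$G{\left(0 \right)} + m - 5 \left(- (5 - 5)\right) 4 = 0 - 10 - 5 \left(- (5 - 5)\right) 4 = 0 - 10 - 5 \left(\left(-1\right) 0\right) 4 = 0 - 10 \left(-5\right) 0 \cdot 4 = 0 - 10 \cdot 0 \cdot 4 = 0 - 0 = 0 + 0 = 0$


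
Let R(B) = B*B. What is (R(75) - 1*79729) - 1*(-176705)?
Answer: 102601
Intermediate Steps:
R(B) = B²
(R(75) - 1*79729) - 1*(-176705) = (75² - 1*79729) - 1*(-176705) = (5625 - 79729) + 176705 = -74104 + 176705 = 102601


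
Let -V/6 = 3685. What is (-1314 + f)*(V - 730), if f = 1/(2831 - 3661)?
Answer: 2490978364/83 ≈ 3.0012e+7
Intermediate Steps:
V = -22110 (V = -6*3685 = -22110)
f = -1/830 (f = 1/(-830) = -1/830 ≈ -0.0012048)
(-1314 + f)*(V - 730) = (-1314 - 1/830)*(-22110 - 730) = -1090621/830*(-22840) = 2490978364/83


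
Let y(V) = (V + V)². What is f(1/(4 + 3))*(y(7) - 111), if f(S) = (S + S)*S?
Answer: 170/49 ≈ 3.4694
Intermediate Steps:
y(V) = 4*V² (y(V) = (2*V)² = 4*V²)
f(S) = 2*S² (f(S) = (2*S)*S = 2*S²)
f(1/(4 + 3))*(y(7) - 111) = (2*(1/(4 + 3))²)*(4*7² - 111) = (2*(1/7)²)*(4*49 - 111) = (2*(⅐)²)*(196 - 111) = (2*(1/49))*85 = (2/49)*85 = 170/49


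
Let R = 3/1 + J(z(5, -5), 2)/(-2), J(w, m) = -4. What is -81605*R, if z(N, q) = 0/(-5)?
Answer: -408025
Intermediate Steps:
z(N, q) = 0 (z(N, q) = 0*(-1/5) = 0)
R = 5 (R = 3/1 - 4/(-2) = 3*1 - 4*(-1/2) = 3 + 2 = 5)
-81605*R = -81605*5 = -408025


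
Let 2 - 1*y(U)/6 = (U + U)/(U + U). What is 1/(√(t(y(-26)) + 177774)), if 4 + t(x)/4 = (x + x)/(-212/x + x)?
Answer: √5377130/977660 ≈ 0.0023719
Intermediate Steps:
y(U) = 6 (y(U) = 12 - 6*(U + U)/(U + U) = 12 - 6*2*U/(2*U) = 12 - 6*2*U*1/(2*U) = 12 - 6*1 = 12 - 6 = 6)
t(x) = -16 + 8*x/(x - 212/x) (t(x) = -16 + 4*((x + x)/(-212/x + x)) = -16 + 4*((2*x)/(x - 212/x)) = -16 + 4*(2*x/(x - 212/x)) = -16 + 8*x/(x - 212/x))
1/(√(t(y(-26)) + 177774)) = 1/(√(8*(424 - 1*6²)/(-212 + 6²) + 177774)) = 1/(√(8*(424 - 1*36)/(-212 + 36) + 177774)) = 1/(√(8*(424 - 36)/(-176) + 177774)) = 1/(√(8*(-1/176)*388 + 177774)) = 1/(√(-194/11 + 177774)) = 1/(√(1955320/11)) = 1/(2*√5377130/11) = √5377130/977660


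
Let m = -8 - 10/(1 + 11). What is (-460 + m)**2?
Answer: 7912969/36 ≈ 2.1980e+5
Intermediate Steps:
m = -53/6 (m = -8 - 10/12 = -8 - 10*1/12 = -8 - 5/6 = -53/6 ≈ -8.8333)
(-460 + m)**2 = (-460 - 53/6)**2 = (-2813/6)**2 = 7912969/36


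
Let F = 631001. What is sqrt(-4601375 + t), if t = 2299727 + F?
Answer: 11*I*sqrt(13807) ≈ 1292.5*I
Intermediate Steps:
t = 2930728 (t = 2299727 + 631001 = 2930728)
sqrt(-4601375 + t) = sqrt(-4601375 + 2930728) = sqrt(-1670647) = 11*I*sqrt(13807)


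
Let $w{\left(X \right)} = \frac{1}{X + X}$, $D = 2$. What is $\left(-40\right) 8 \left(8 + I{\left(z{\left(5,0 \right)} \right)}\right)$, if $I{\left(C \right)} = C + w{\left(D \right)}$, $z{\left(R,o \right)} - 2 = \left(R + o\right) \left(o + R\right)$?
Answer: $-11280$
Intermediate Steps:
$z{\left(R,o \right)} = 2 + \left(R + o\right)^{2}$ ($z{\left(R,o \right)} = 2 + \left(R + o\right) \left(o + R\right) = 2 + \left(R + o\right) \left(R + o\right) = 2 + \left(R + o\right)^{2}$)
$w{\left(X \right)} = \frac{1}{2 X}$
$I{\left(C \right)} = \frac{1}{4} + C$ ($I{\left(C \right)} = C + \frac{1}{2 \cdot 2} = C + \frac{1}{2} \cdot \frac{1}{2} = C + \frac{1}{4} = \frac{1}{4} + C$)
$\left(-40\right) 8 \left(8 + I{\left(z{\left(5,0 \right)} \right)}\right) = \left(-40\right) 8 \left(8 + \left(\frac{1}{4} + \left(2 + \left(5 + 0\right)^{2}\right)\right)\right) = - 320 \left(8 + \left(\frac{1}{4} + \left(2 + 5^{2}\right)\right)\right) = - 320 \left(8 + \left(\frac{1}{4} + \left(2 + 25\right)\right)\right) = - 320 \left(8 + \left(\frac{1}{4} + 27\right)\right) = - 320 \left(8 + \frac{109}{4}\right) = \left(-320\right) \frac{141}{4} = -11280$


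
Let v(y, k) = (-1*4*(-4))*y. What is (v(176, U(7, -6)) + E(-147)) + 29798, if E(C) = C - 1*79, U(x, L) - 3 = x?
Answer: 32388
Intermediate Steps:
U(x, L) = 3 + x
v(y, k) = 16*y (v(y, k) = (-4*(-4))*y = 16*y)
E(C) = -79 + C (E(C) = C - 79 = -79 + C)
(v(176, U(7, -6)) + E(-147)) + 29798 = (16*176 + (-79 - 147)) + 29798 = (2816 - 226) + 29798 = 2590 + 29798 = 32388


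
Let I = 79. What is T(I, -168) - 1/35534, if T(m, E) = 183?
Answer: 6502721/35534 ≈ 183.00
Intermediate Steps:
T(I, -168) - 1/35534 = 183 - 1/35534 = 6502721/35534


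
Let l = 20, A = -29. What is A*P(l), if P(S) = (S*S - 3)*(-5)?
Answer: 57565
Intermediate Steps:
P(S) = 15 - 5*S² (P(S) = (S² - 3)*(-5) = (-3 + S²)*(-5) = 15 - 5*S²)
A*P(l) = -29*(15 - 5*20²) = -29*(15 - 5*400) = -29*(15 - 2000) = -29*(-1985) = 57565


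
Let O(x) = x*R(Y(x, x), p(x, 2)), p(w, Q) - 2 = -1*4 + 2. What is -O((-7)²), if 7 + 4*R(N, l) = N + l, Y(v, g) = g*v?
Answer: -58653/2 ≈ -29327.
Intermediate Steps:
p(w, Q) = 0 (p(w, Q) = 2 + (-1*4 + 2) = 2 + (-4 + 2) = 2 - 2 = 0)
R(N, l) = -7/4 + N/4 + l/4 (R(N, l) = -7/4 + (N + l)/4 = -7/4 + (N/4 + l/4) = -7/4 + N/4 + l/4)
O(x) = x*(-7/4 + x²/4) (O(x) = x*(-7/4 + (x*x)/4 + (¼)*0) = x*(-7/4 + x²/4 + 0) = x*(-7/4 + x²/4))
-O((-7)²) = -(-7)²*(-7 + ((-7)²)²)/4 = -49*(-7 + 49²)/4 = -49*(-7 + 2401)/4 = -49*2394/4 = -1*58653/2 = -58653/2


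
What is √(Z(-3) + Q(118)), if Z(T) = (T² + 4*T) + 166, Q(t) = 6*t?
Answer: √871 ≈ 29.513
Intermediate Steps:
Z(T) = 166 + T² + 4*T
√(Z(-3) + Q(118)) = √((166 + (-3)² + 4*(-3)) + 6*118) = √((166 + 9 - 12) + 708) = √(163 + 708) = √871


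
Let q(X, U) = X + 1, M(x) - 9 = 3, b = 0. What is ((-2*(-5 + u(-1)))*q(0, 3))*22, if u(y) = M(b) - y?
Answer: -352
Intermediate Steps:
M(x) = 12 (M(x) = 9 + 3 = 12)
u(y) = 12 - y
q(X, U) = 1 + X
((-2*(-5 + u(-1)))*q(0, 3))*22 = ((-2*(-5 + (12 - 1*(-1))))*(1 + 0))*22 = (-2*(-5 + (12 + 1))*1)*22 = (-2*(-5 + 13)*1)*22 = (-2*8*1)*22 = -16*1*22 = -16*22 = -352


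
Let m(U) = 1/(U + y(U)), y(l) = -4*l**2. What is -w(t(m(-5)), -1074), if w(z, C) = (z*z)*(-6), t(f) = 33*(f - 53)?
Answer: 22491738456/1225 ≈ 1.8361e+7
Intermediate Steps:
m(U) = 1/(U - 4*U**2)
t(f) = -1749 + 33*f (t(f) = 33*(-53 + f) = -1749 + 33*f)
w(z, C) = -6*z**2 (w(z, C) = z**2*(-6) = -6*z**2)
-w(t(m(-5)), -1074) = -(-6)*(-1749 + 33*(-1/(-5*(-1 + 4*(-5)))))**2 = -(-6)*(-1749 + 33*(-1*(-1/5)/(-1 - 20)))**2 = -(-6)*(-1749 + 33*(-1*(-1/5)/(-21)))**2 = -(-6)*(-1749 + 33*(-1*(-1/5)*(-1/21)))**2 = -(-6)*(-1749 + 33*(-1/105))**2 = -(-6)*(-1749 - 11/35)**2 = -(-6)*(-61226/35)**2 = -(-6)*3748623076/1225 = -1*(-22491738456/1225) = 22491738456/1225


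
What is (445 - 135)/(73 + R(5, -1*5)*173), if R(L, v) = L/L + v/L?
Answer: 310/73 ≈ 4.2466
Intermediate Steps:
R(L, v) = 1 + v/L
(445 - 135)/(73 + R(5, -1*5)*173) = (445 - 135)/(73 + ((5 - 1*5)/5)*173) = 310/(73 + ((5 - 5)/5)*173) = 310/(73 + ((1/5)*0)*173) = 310/(73 + 0*173) = 310/(73 + 0) = 310/73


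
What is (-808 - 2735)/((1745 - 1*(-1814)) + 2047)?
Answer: -3543/5606 ≈ -0.63200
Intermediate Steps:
(-808 - 2735)/((1745 - 1*(-1814)) + 2047) = -3543/((1745 + 1814) + 2047) = -3543/(3559 + 2047) = -3543/5606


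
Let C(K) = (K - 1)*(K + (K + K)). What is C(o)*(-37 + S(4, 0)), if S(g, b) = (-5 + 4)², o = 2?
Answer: -216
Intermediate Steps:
C(K) = 3*K*(-1 + K) (C(K) = (-1 + K)*(K + 2*K) = (-1 + K)*(3*K) = 3*K*(-1 + K))
S(g, b) = 1 (S(g, b) = (-1)² = 1)
C(o)*(-37 + S(4, 0)) = (3*2*(-1 + 2))*(-37 + 1) = (3*2*1)*(-36) = 6*(-36) = -216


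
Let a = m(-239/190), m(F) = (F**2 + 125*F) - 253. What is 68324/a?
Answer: -2466496400/14752429 ≈ -167.19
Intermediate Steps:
m(F) = -253 + F**2 + 125*F
a = -14752429/36100 (a = -253 + (-239/190)**2 + 125*(-239/190) = -253 + 57121/36100 - 5975/38 = -14752429/36100 ≈ -408.65)
68324/a = 68324/(-14752429/36100) = 68324*(-36100/14752429) = -2466496400/14752429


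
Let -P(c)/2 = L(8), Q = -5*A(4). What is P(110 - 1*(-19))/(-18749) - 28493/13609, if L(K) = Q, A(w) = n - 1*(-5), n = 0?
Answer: -534895707/255155141 ≈ -2.0964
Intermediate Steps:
A(w) = 5 (A(w) = 0 - 1*(-5) = 0 + 5 = 5)
Q = -25 (Q = -5*5 = -25)
L(K) = -25
P(c) = 50 (P(c) = -2*(-25) = 50)
P(110 - 1*(-19))/(-18749) - 28493/13609 = 50/(-18749) - 28493/13609 = 50*(-1/18749) - 28493*1/13609 = -50/18749 - 28493/13609 = -534895707/255155141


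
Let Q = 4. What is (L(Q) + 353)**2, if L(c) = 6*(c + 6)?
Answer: 170569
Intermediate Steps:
L(c) = 36 + 6*c (L(c) = 6*(6 + c) = 36 + 6*c)
(L(Q) + 353)**2 = ((36 + 6*4) + 353)**2 = ((36 + 24) + 353)**2 = (60 + 353)**2 = 413**2 = 170569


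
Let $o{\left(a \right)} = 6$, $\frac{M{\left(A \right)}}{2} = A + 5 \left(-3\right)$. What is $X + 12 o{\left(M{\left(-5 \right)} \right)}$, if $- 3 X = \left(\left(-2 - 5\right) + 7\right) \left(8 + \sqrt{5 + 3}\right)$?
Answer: $72$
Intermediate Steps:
$M{\left(A \right)} = -30 + 2 A$ ($M{\left(A \right)} = 2 \left(A + 5 \left(-3\right)\right) = 2 \left(A - 15\right) = 2 \left(-15 + A\right) = -30 + 2 A$)
$X = 0$ ($X = - \frac{\left(\left(-2 - 5\right) + 7\right) \left(8 + \sqrt{5 + 3}\right)}{3} = - \frac{\left(\left(-2 - 5\right) + 7\right) \left(8 + \sqrt{8}\right)}{3} = - \frac{\left(-7 + 7\right) \left(8 + 2 \sqrt{2}\right)}{3} = - \frac{0 \left(8 + 2 \sqrt{2}\right)}{3} = \left(- \frac{1}{3}\right) 0 = 0$)
$X + 12 o{\left(M{\left(-5 \right)} \right)} = 0 + 12 \cdot 6 = 0 + 72 = 72$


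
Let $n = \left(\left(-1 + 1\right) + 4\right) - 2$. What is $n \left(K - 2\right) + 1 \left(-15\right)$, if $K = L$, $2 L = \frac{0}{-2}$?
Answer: $-19$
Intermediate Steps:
$n = 2$ ($n = \left(0 + 4\right) - 2 = 4 - 2 = 2$)
$L = 0$ ($L = \frac{0 \frac{1}{-2}}{2} = \frac{0 \left(- \frac{1}{2}\right)}{2} = \frac{1}{2} \cdot 0 = 0$)
$K = 0$
$n \left(K - 2\right) + 1 \left(-15\right) = 2 \left(0 - 2\right) + 1 \left(-15\right) = 2 \left(-2\right) - 15 = -4 - 15 = -19$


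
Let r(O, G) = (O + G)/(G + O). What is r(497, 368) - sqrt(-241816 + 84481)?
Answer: 1 - I*sqrt(157335) ≈ 1.0 - 396.65*I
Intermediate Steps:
r(O, G) = 1 (r(O, G) = (G + O)/(G + O) = 1)
r(497, 368) - sqrt(-241816 + 84481) = 1 - sqrt(-241816 + 84481) = 1 - sqrt(-157335) = 1 - I*sqrt(157335)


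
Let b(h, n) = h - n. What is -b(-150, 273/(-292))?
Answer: 43527/292 ≈ 149.06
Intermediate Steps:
-b(-150, 273/(-292)) = -(-150 - 273/(-292)) = -(-150 - 273*(-1)/292) = -(-150 - 1*(-273/292)) = -(-150 + 273/292) = -1*(-43527/292) = 43527/292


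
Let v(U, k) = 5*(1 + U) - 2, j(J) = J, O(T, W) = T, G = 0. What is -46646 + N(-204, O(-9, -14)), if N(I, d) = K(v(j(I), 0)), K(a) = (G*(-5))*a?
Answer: -46646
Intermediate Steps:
v(U, k) = 3 + 5*U (v(U, k) = (5 + 5*U) - 2 = 3 + 5*U)
K(a) = 0 (K(a) = (0*(-5))*a = 0*a = 0)
N(I, d) = 0
-46646 + N(-204, O(-9, -14)) = -46646 + 0 = -46646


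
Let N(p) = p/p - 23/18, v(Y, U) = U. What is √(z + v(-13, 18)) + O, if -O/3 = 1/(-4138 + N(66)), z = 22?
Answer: 54/74489 + 2*√10 ≈ 6.3253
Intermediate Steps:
N(p) = -5/18 (N(p) = 1 - 23*1/18 = 1 - 23/18 = -5/18)
O = 54/74489 (O = -3/(-4138 - 5/18) = -3/(-74489/18) = -3*(-18/74489) = 54/74489 ≈ 0.00072494)
√(z + v(-13, 18)) + O = √(22 + 18) + 54/74489 = √40 + 54/74489 = 2*√10 + 54/74489 = 54/74489 + 2*√10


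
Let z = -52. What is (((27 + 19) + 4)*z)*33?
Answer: -85800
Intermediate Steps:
(((27 + 19) + 4)*z)*33 = (((27 + 19) + 4)*(-52))*33 = ((46 + 4)*(-52))*33 = (50*(-52))*33 = -2600*33 = -85800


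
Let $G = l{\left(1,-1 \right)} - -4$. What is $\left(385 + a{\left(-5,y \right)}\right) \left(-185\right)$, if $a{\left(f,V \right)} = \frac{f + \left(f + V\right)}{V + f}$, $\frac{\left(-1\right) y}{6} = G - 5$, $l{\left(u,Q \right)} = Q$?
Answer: $- \frac{498945}{7} \approx -71278.0$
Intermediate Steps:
$G = 3$ ($G = -1 - -4 = -1 + 4 = 3$)
$y = 12$ ($y = - 6 \left(3 - 5\right) = \left(-6\right) \left(-2\right) = 12$)
$a{\left(f,V \right)} = \frac{V + 2 f}{V + f}$ ($a{\left(f,V \right)} = \frac{f + \left(V + f\right)}{V + f} = \frac{V + 2 f}{V + f}$)
$\left(385 + a{\left(-5,y \right)}\right) \left(-185\right) = \left(385 + \frac{12 + 2 \left(-5\right)}{12 - 5}\right) \left(-185\right) = \left(385 + \frac{12 - 10}{7}\right) \left(-185\right) = \left(385 + \frac{1}{7} \cdot 2\right) \left(-185\right) = \left(385 + \frac{2}{7}\right) \left(-185\right) = \frac{2697}{7} \left(-185\right) = - \frac{498945}{7}$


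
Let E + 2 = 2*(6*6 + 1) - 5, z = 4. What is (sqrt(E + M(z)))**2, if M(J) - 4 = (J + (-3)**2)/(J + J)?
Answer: 581/8 ≈ 72.625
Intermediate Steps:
E = 67 (E = -2 + (2*(6*6 + 1) - 5) = -2 + (2*(36 + 1) - 5) = -2 + (2*37 - 5) = -2 + (74 - 5) = -2 + 69 = 67)
M(J) = 4 + (9 + J)/(2*J) (M(J) = 4 + (J + (-3)**2)/(J + J) = 4 + (J + 9)/((2*J)) = 4 + (9 + J)*(1/(2*J)) = 4 + (9 + J)/(2*J))
(sqrt(E + M(z)))**2 = (sqrt(67 + (9/2)*(1 + 4)/4))**2 = (sqrt(67 + (9/2)*(1/4)*5))**2 = (sqrt(67 + 45/8))**2 = (sqrt(581/8))**2 = (sqrt(1162)/4)**2 = 581/8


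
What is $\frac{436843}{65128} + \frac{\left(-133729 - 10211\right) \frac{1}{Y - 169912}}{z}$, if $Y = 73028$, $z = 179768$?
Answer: $\frac{118880436158299}{17723611243324} \approx 6.7075$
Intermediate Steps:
$\frac{436843}{65128} + \frac{\left(-133729 - 10211\right) \frac{1}{Y - 169912}}{z} = \frac{436843}{65128} + \frac{\left(-133729 - 10211\right) \frac{1}{73028 - 169912}}{179768} = 436843 \cdot \frac{1}{65128} + - \frac{143940}{-96884} \cdot \frac{1}{179768} = \frac{436843}{65128} + \left(-143940\right) \left(- \frac{1}{96884}\right) \frac{1}{179768} = \frac{436843}{65128} + \frac{35985}{24221} \cdot \frac{1}{179768} = \frac{436843}{65128} + \frac{35985}{4354160728} = \frac{118880436158299}{17723611243324}$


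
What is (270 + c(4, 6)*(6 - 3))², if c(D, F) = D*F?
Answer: 116964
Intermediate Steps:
(270 + c(4, 6)*(6 - 3))² = (270 + (4*6)*(6 - 3))² = (270 + 24*3)² = (270 + 72)² = 342² = 116964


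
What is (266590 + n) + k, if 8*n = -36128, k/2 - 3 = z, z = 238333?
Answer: 738746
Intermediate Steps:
k = 476672 (k = 6 + 2*238333 = 6 + 476666 = 476672)
n = -4516 (n = (⅛)*(-36128) = -4516)
(266590 + n) + k = (266590 - 4516) + 476672 = 262074 + 476672 = 738746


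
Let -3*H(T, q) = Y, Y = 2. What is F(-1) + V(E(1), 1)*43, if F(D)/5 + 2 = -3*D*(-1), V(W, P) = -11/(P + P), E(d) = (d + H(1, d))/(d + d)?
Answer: -523/2 ≈ -261.50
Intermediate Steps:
H(T, q) = -⅔ (H(T, q) = -⅓*2 = -⅔)
E(d) = (-⅔ + d)/(2*d) (E(d) = (d - ⅔)/(d + d) = (-⅔ + d)/((2*d)) = (-⅔ + d)*(1/(2*d)) = (-⅔ + d)/(2*d))
V(W, P) = -11/(2*P) (V(W, P) = -11*1/(2*P) = -11/(2*P))
F(D) = -10 + 15*D (F(D) = -10 + 5*(-3*D*(-1)) = -10 + 5*(3*D) = -10 + 15*D)
F(-1) + V(E(1), 1)*43 = (-10 + 15*(-1)) - 11/2/1*43 = (-10 - 15) - 11/2*1*43 = -25 - 11/2*43 = -25 - 473/2 = -523/2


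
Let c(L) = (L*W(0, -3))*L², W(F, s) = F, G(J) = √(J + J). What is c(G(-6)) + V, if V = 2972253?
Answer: 2972253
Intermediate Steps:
G(J) = √2*√J (G(J) = √(2*J) = √2*√J)
c(L) = 0 (c(L) = (L*0)*L² = 0*L² = 0)
c(G(-6)) + V = 0 + 2972253 = 2972253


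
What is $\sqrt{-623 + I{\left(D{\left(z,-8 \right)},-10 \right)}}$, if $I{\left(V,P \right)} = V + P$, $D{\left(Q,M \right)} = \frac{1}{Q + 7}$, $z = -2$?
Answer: $\frac{2 i \sqrt{3955}}{5} \approx 25.156 i$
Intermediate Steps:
$D{\left(Q,M \right)} = \frac{1}{7 + Q}$
$I{\left(V,P \right)} = P + V$
$\sqrt{-623 + I{\left(D{\left(z,-8 \right)},-10 \right)}} = \sqrt{-623 - \left(10 - \frac{1}{7 - 2}\right)} = \sqrt{-623 - \left(10 - \frac{1}{5}\right)} = \sqrt{-623 + \left(-10 + \frac{1}{5}\right)} = \sqrt{-623 - \frac{49}{5}} = \sqrt{- \frac{3164}{5}} = \frac{2 i \sqrt{3955}}{5}$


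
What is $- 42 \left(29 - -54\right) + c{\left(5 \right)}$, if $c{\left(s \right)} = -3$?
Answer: $-3489$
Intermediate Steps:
$- 42 \left(29 - -54\right) + c{\left(5 \right)} = - 42 \left(29 - -54\right) - 3 = - 42 \left(29 + 54\right) - 3 = \left(-42\right) 83 - 3 = -3486 - 3 = -3489$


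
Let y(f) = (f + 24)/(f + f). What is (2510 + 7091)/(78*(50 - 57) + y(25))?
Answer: -480050/27251 ≈ -17.616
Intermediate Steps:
y(f) = (24 + f)/(2*f) (y(f) = (24 + f)/((2*f)) = (24 + f)*(1/(2*f)) = (24 + f)/(2*f))
(2510 + 7091)/(78*(50 - 57) + y(25)) = (2510 + 7091)/(78*(50 - 57) + (1/2)*(24 + 25)/25) = 9601/(78*(-7) + (1/2)*(1/25)*49) = 9601/(-546 + 49/50) = 9601/(-27251/50) = 9601*(-50/27251) = -480050/27251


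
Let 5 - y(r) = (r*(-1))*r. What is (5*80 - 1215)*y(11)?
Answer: -102690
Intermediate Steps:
y(r) = 5 + r² (y(r) = 5 - r*(-1)*r = 5 - (-r)*r = 5 - (-1)*r² = 5 + r²)
(5*80 - 1215)*y(11) = (5*80 - 1215)*(5 + 11²) = (400 - 1215)*(5 + 121) = -815*126 = -102690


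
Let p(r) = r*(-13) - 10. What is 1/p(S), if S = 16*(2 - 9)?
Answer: 1/1446 ≈ 0.00069156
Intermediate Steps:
S = -112 (S = 16*(-7) = -112)
p(r) = -10 - 13*r (p(r) = -13*r - 10 = -10 - 13*r)
1/p(S) = 1/(-10 - 13*(-112)) = 1/(-10 + 1456) = 1/1446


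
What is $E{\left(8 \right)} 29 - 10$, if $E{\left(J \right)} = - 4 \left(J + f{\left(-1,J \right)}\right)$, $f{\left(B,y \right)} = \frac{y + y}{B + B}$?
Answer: $-10$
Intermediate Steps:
$f{\left(B,y \right)} = \frac{y}{B}$ ($f{\left(B,y \right)} = \frac{2 y}{2 B} = 2 y \frac{1}{2 B} = \frac{y}{B}$)
$E{\left(J \right)} = 0$ ($E{\left(J \right)} = - 4 \left(J + \frac{J}{-1}\right) = - 4 \left(J + J \left(-1\right)\right) = - 4 \left(J - J\right) = \left(-4\right) 0 = 0$)
$E{\left(8 \right)} 29 - 10 = 0 \cdot 29 - 10 = 0 - 10 = -10$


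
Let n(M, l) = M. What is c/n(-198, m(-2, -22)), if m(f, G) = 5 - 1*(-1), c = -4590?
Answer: 255/11 ≈ 23.182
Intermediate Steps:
m(f, G) = 6 (m(f, G) = 5 + 1 = 6)
c/n(-198, m(-2, -22)) = -4590/(-198) = -4590*(-1/198) = 255/11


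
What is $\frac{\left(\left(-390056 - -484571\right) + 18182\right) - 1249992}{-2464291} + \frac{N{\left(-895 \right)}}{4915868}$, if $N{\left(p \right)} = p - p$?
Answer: $\frac{1137295}{2464291} \approx 0.46151$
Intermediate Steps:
$N{\left(p \right)} = 0$
$\frac{\left(\left(-390056 - -484571\right) + 18182\right) - 1249992}{-2464291} + \frac{N{\left(-895 \right)}}{4915868} = \frac{\left(\left(-390056 - -484571\right) + 18182\right) - 1249992}{-2464291} + \frac{0}{4915868} = \left(\left(\left(-390056 + 484571\right) + 18182\right) - 1249992\right) \left(- \frac{1}{2464291}\right) + 0 \cdot \frac{1}{4915868} = \left(\left(94515 + 18182\right) - 1249992\right) \left(- \frac{1}{2464291}\right) + 0 = \left(112697 - 1249992\right) \left(- \frac{1}{2464291}\right) + 0 = \left(-1137295\right) \left(- \frac{1}{2464291}\right) + 0 = \frac{1137295}{2464291} + 0 = \frac{1137295}{2464291}$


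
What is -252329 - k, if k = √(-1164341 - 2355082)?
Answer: -252329 - 3*I*√391047 ≈ -2.5233e+5 - 1876.0*I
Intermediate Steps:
k = 3*I*√391047 (k = √(-3519423) = 3*I*√391047 ≈ 1876.0*I)
-252329 - k = -252329 - 3*I*√391047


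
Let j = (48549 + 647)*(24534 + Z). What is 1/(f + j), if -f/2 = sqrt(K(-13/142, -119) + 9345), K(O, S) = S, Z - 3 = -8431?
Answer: 14149121/11211067004067237 + sqrt(9226)/313909876113882636 ≈ 1.2621e-9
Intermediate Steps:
Z = -8428 (Z = 3 - 8431 = -8428)
j = 792350776 (j = (48549 + 647)*(24534 - 8428) = 49196*16106 = 792350776)
f = -2*sqrt(9226) (f = -2*sqrt(-119 + 9345) = -2*sqrt(9226) ≈ -192.10)
1/(f + j) = 1/(-2*sqrt(9226) + 792350776) = 1/(792350776 - 2*sqrt(9226))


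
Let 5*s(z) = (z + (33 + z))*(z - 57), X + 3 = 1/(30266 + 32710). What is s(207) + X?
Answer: 844319233/62976 ≈ 13407.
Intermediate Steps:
X = -188927/62976 (X = -3 + 1/(30266 + 32710) = -3 + 1/62976 = -188927/62976 ≈ -3.0000)
s(z) = (-57 + z)*(33 + 2*z)/5 (s(z) = ((z + (33 + z))*(z - 57))/5 = ((33 + 2*z)*(-57 + z))/5 = ((-57 + z)*(33 + 2*z))/5 = (-57 + z)*(33 + 2*z)/5)
s(207) + X = (-1881/5 - 81/5*207 + (⅖)*207²) - 188927/62976 = (-1881/5 - 16767/5 + (⅖)*42849) - 188927/62976 = (-1881/5 - 16767/5 + 85698/5) - 188927/62976 = 13410 - 188927/62976 = 844319233/62976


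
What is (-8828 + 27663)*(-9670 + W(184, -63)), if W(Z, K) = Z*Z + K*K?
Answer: 530299425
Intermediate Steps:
W(Z, K) = K² + Z² (W(Z, K) = Z² + K² = K² + Z²)
(-8828 + 27663)*(-9670 + W(184, -63)) = (-8828 + 27663)*(-9670 + ((-63)² + 184²)) = 18835*(-9670 + (3969 + 33856)) = 18835*(-9670 + 37825) = 18835*28155 = 530299425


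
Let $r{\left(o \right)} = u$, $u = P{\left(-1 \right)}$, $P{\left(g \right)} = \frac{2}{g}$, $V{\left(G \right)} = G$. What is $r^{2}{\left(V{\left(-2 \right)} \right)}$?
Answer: $4$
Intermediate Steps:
$u = -2$ ($u = \frac{2}{-1} = 2 \left(-1\right) = -2$)
$r{\left(o \right)} = -2$
$r^{2}{\left(V{\left(-2 \right)} \right)} = \left(-2\right)^{2} = 4$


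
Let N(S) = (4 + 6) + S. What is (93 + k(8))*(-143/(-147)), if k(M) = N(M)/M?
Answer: 18161/196 ≈ 92.658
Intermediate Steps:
N(S) = 10 + S
k(M) = (10 + M)/M
(93 + k(8))*(-143/(-147)) = (93 + (10 + 8)/8)*(-143/(-147)) = (93 + (⅛)*18)*(-143*(-1/147)) = (93 + 9/4)*(143/147) = (381/4)*(143/147) = 18161/196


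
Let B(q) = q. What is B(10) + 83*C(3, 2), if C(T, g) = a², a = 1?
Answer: 93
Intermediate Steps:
C(T, g) = 1 (C(T, g) = 1² = 1)
B(10) + 83*C(3, 2) = 10 + 83*1 = 10 + 83 = 93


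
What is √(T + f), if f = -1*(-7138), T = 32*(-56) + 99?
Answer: 33*√5 ≈ 73.790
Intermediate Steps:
T = -1693 (T = -1792 + 99 = -1693)
f = 7138
√(T + f) = √(-1693 + 7138) = √5445 = 33*√5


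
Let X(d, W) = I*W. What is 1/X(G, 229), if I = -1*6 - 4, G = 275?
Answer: -1/2290 ≈ -0.00043668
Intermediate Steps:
I = -10 (I = -6 - 4 = -10)
X(d, W) = -10*W
1/X(G, 229) = 1/(-10*229) = 1/(-2290) = -1/2290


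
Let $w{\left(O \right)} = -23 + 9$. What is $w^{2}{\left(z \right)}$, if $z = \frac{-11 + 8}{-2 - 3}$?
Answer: $196$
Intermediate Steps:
$z = \frac{3}{5}$ ($z = - \frac{3}{-5} = \left(-3\right) \left(- \frac{1}{5}\right) = \frac{3}{5} \approx 0.6$)
$w{\left(O \right)} = -14$
$w^{2}{\left(z \right)} = \left(-14\right)^{2} = 196$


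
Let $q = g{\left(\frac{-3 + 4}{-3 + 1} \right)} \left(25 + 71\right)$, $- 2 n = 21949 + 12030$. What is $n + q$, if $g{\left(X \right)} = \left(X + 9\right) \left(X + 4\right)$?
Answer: $- \frac{28267}{2} \approx -14134.0$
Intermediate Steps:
$g{\left(X \right)} = \left(4 + X\right) \left(9 + X\right)$ ($g{\left(X \right)} = \left(9 + X\right) \left(4 + X\right) = \left(4 + X\right) \left(9 + X\right)$)
$n = - \frac{33979}{2}$ ($n = - \frac{21949 + 12030}{2} = \left(- \frac{1}{2}\right) 33979 = - \frac{33979}{2} \approx -16990.0$)
$q = 2856$ ($q = \left(36 + \left(\frac{-3 + 4}{-3 + 1}\right)^{2} + 13 \frac{-3 + 4}{-3 + 1}\right) \left(25 + 71\right) = \left(36 + \left(1 \frac{1}{-2}\right)^{2} + 13 \cdot 1 \frac{1}{-2}\right) 96 = \left(36 + \left(1 \left(- \frac{1}{2}\right)\right)^{2} + 13 \cdot 1 \left(- \frac{1}{2}\right)\right) 96 = \left(36 + \left(- \frac{1}{2}\right)^{2} + 13 \left(- \frac{1}{2}\right)\right) 96 = \left(36 + \frac{1}{4} - \frac{13}{2}\right) 96 = \frac{119}{4} \cdot 96 = 2856$)
$n + q = - \frac{33979}{2} + 2856 = - \frac{28267}{2}$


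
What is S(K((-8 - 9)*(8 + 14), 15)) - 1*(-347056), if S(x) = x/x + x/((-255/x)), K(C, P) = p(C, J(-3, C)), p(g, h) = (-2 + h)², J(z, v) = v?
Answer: -19898673841/255 ≈ -7.8034e+7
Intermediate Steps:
K(C, P) = (-2 + C)²
S(x) = 1 - x²/255 (S(x) = 1 + x*(-x/255) = 1 - x²/255)
S(K((-8 - 9)*(8 + 14), 15)) - 1*(-347056) = (1 - (-2 + (-8 - 9)*(8 + 14))⁴/255) - 1*(-347056) = (1 - (-2 - 17*22)⁴/255) + 347056 = (1 - (-2 - 374)⁴/255) + 347056 = (1 - ((-376)²)²/255) + 347056 = (1 - 1/255*141376²) + 347056 = (1 - 1/255*19987173376) + 347056 = (1 - 19987173376/255) + 347056 = -19987173121/255 + 347056 = -19898673841/255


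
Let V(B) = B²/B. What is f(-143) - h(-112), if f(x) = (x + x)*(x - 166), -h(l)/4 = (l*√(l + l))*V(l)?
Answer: 88374 + 200704*I*√14 ≈ 88374.0 + 7.5097e+5*I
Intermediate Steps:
V(B) = B
h(l) = -4*√2*l^(5/2) (h(l) = -4*l*√(l + l)*l = -4*l*√(2*l)*l = -4*l*(√2*√l)*l = -4*√2*l^(3/2)*l = -4*√2*l^(5/2))
f(x) = 2*x*(-166 + x) (f(x) = (2*x)*(-166 + x) = 2*x*(-166 + x))
f(-143) - h(-112) = 2*(-143)*(-166 - 143) - (-4)*√2*(-112)^(5/2) = 2*(-143)*(-309) - (-4)*√2*50176*I*√7 = 88374 - (-200704)*I*√14 = 88374 + 200704*I*√14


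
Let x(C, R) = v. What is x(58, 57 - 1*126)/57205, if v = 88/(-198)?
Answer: -4/514845 ≈ -7.7693e-6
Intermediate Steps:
v = -4/9 (v = 88*(-1/198) = -4/9 ≈ -0.44444)
x(C, R) = -4/9
x(58, 57 - 1*126)/57205 = -4/9/57205 = -4/9*1/57205 = -4/514845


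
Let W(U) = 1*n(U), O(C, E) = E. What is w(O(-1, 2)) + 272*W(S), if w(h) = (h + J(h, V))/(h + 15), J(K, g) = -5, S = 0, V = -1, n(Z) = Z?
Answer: -3/17 ≈ -0.17647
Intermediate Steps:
W(U) = U (W(U) = 1*U = U)
w(h) = (-5 + h)/(15 + h) (w(h) = (h - 5)/(h + 15) = (-5 + h)/(15 + h))
w(O(-1, 2)) + 272*W(S) = (-5 + 2)/(15 + 2) + 272*0 = -3/17 + 0 = -3/17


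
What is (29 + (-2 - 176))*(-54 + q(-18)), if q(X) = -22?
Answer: 11324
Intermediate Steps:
(29 + (-2 - 176))*(-54 + q(-18)) = (29 + (-2 - 176))*(-54 - 22) = (29 - 178)*(-76) = -149*(-76) = 11324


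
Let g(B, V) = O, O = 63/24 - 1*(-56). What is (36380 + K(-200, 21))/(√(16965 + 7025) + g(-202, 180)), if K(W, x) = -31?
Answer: -136381448/1315399 + 2326336*√23990/1315399 ≈ 170.24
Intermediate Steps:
O = 469/8 (O = 63*(1/24) + 56 = 21/8 + 56 = 469/8 ≈ 58.625)
g(B, V) = 469/8
(36380 + K(-200, 21))/(√(16965 + 7025) + g(-202, 180)) = (36380 - 31)/(√(16965 + 7025) + 469/8) = 36349/(√23990 + 469/8) = 36349/(469/8 + √23990)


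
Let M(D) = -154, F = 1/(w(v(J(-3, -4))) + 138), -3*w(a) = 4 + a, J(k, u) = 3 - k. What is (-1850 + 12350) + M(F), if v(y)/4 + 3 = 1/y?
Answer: 10346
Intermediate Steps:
v(y) = -12 + 4/y
w(a) = -4/3 - a/3 (w(a) = -(4 + a)/3 = -4/3 - a/3)
F = 9/1264 (F = 1/((-4/3 - (-12 + 4/(3 - 1*(-3)))/3) + 138) = 1/((-4/3 - (-12 + 4/(3 + 3))/3) + 138) = 1/((-4/3 - (-12 + 4/6)/3) + 138) = 1/((-4/3 - (-12 + 4*(1/6))/3) + 138) = 1/((-4/3 - (-12 + 2/3)/3) + 138) = 1/((-4/3 - 1/3*(-34/3)) + 138) = 1/((-4/3 + 34/9) + 138) = 1/(22/9 + 138) = 1/(1264/9) = 9/1264 ≈ 0.0071203)
(-1850 + 12350) + M(F) = (-1850 + 12350) - 154 = 10500 - 154 = 10346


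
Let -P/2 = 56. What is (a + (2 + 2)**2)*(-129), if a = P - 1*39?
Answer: 17415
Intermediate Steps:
P = -112 (P = -2*56 = -112)
a = -151 (a = -112 - 1*39 = -112 - 39 = -151)
(a + (2 + 2)**2)*(-129) = (-151 + (2 + 2)**2)*(-129) = (-151 + 4**2)*(-129) = (-151 + 16)*(-129) = -135*(-129) = 17415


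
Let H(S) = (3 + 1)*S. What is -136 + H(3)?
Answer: -124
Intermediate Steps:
H(S) = 4*S
-136 + H(3) = -136 + 4*3 = -136 + 12 = -124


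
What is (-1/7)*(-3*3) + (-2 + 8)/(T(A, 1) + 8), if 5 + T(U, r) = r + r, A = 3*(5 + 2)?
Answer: 87/35 ≈ 2.4857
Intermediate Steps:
A = 21 (A = 3*7 = 21)
T(U, r) = -5 + 2*r (T(U, r) = -5 + (r + r) = -5 + 2*r)
(-1/7)*(-3*3) + (-2 + 8)/(T(A, 1) + 8) = (-1/7)*(-3*3) + (-2 + 8)/((-5 + 2*1) + 8) = -1*⅐*(-9) + 6/((-5 + 2) + 8) = -⅐*(-9) + 6/(-3 + 8) = 9/7 + 6/5 = 87/35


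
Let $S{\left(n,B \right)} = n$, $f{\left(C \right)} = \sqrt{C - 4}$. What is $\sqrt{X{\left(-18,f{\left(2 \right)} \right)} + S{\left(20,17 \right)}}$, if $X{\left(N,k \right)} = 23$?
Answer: $\sqrt{43} \approx 6.5574$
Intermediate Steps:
$f{\left(C \right)} = \sqrt{-4 + C}$
$\sqrt{X{\left(-18,f{\left(2 \right)} \right)} + S{\left(20,17 \right)}} = \sqrt{23 + 20} = \sqrt{43}$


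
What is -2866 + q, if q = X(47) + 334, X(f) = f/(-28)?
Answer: -70943/28 ≈ -2533.7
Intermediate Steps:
X(f) = -f/28 (X(f) = f*(-1/28) = -f/28)
q = 9305/28 (q = -1/28*47 + 334 = -47/28 + 334 = 9305/28 ≈ 332.32)
-2866 + q = -2866 + 9305/28 = -70943/28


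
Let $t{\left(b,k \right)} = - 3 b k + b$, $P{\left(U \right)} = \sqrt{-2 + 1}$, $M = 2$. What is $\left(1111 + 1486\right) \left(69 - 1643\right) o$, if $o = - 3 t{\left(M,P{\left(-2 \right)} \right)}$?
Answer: $24526068 - 73578204 i \approx 2.4526 \cdot 10^{7} - 7.3578 \cdot 10^{7} i$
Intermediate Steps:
$P{\left(U \right)} = i$ ($P{\left(U \right)} = \sqrt{-1} = i$)
$t{\left(b,k \right)} = b - 3 b k$ ($t{\left(b,k \right)} = - 3 b k + b = b - 3 b k$)
$o = -6 + 18 i$ ($o = - 3 \cdot 2 \left(1 - 3 i\right) = - 3 \left(2 - 6 i\right) = -6 + 18 i \approx -6.0 + 18.0 i$)
$\left(1111 + 1486\right) \left(69 - 1643\right) o = \left(1111 + 1486\right) \left(69 - 1643\right) \left(-6 + 18 i\right) = 2597 \left(-1574\right) \left(-6 + 18 i\right) = - 4087678 \left(-6 + 18 i\right) = 24526068 - 73578204 i$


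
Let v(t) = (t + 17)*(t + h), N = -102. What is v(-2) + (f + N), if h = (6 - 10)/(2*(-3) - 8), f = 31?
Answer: -677/7 ≈ -96.714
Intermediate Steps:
h = 2/7 (h = -4/(-6 - 8) = -4/(-14) = -4*(-1/14) = 2/7 ≈ 0.28571)
v(t) = (17 + t)*(2/7 + t) (v(t) = (t + 17)*(t + 2/7) = (17 + t)*(2/7 + t))
v(-2) + (f + N) = (34/7 + (-2)**2 + (121/7)*(-2)) + (31 - 102) = (34/7 + 4 - 242/7) - 71 = -180/7 - 71 = -677/7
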